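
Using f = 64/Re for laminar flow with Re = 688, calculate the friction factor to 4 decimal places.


f = 64 / Re
f = 64 / 688
f = 0.0930


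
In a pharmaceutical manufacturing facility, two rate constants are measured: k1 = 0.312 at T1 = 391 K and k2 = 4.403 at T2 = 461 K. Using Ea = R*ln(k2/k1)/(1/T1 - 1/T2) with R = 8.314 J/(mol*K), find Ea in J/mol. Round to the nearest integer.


Ea = R * ln(k2/k1) / (1/T1 - 1/T2)
ln(k2/k1) = ln(4.403/0.312) = 2.6470382
1/T1 - 1/T2 = 1/391 - 1/461 = 0.00038834736
Ea = 8.314 * 2.6470382 / 0.00038834736
Ea = 56670 J/mol


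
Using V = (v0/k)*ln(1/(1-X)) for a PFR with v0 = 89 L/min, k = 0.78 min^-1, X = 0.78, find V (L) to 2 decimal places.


V = (v0/k) * ln(1/(1-X))
V = (89/0.78) * ln(1/(1-0.78))
V = 114.102564 * ln(4.545455)
V = 114.102564 * 1.514128
V = 172.77 L


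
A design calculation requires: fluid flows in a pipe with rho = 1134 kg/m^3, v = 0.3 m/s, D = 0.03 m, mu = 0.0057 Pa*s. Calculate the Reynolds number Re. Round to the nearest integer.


Re = rho * v * D / mu
Re = 1134 * 0.3 * 0.03 / 0.0057
Re = 10.206 / 0.0057
Re = 1791


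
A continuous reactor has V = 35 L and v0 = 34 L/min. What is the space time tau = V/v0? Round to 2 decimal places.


tau = V / v0
tau = 35 / 34
tau = 1.03 min


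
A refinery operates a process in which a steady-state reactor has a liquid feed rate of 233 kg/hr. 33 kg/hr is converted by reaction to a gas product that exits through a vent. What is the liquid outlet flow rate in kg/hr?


Steady-state mass balance on the main outlet: F_out = F_in - F_removed
F_out = 233 - 33
F_out = 200 kg/hr


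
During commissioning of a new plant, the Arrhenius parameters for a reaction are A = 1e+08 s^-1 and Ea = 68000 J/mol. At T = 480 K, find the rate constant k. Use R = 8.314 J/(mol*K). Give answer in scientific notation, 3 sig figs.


k = A * exp(-Ea/(R*T))
k = 1e+08 * exp(-68000 / (8.314 * 480))
k = 1e+08 * exp(-17.039532)
k = 3.98e+00


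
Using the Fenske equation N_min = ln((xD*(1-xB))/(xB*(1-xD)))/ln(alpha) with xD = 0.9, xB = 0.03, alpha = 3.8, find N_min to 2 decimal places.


N_min = ln((xD*(1-xB))/(xB*(1-xD))) / ln(alpha)
Numerator inside ln: 0.873 / 0.003 = 291.0
ln(291.0) = 5.673323
ln(alpha) = ln(3.8) = 1.335001
N_min = 5.673323 / 1.335001 = 4.25


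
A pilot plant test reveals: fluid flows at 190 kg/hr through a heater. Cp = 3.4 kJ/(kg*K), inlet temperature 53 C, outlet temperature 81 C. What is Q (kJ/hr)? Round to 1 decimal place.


Q = m_dot * Cp * (T2 - T1)
Q = 190 * 3.4 * (81 - 53)
Q = 190 * 3.4 * 28
Q = 18088.0 kJ/hr


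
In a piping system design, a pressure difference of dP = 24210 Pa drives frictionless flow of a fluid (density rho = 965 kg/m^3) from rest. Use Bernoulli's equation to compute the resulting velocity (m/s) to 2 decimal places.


v = sqrt(2*dP/rho)
v = sqrt(2*24210/965)
v = sqrt(50.176166)
v = 7.08 m/s


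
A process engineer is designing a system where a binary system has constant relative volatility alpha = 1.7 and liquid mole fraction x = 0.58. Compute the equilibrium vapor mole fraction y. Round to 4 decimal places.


y = alpha*x / (1 + (alpha-1)*x)
y = 1.7*0.58 / (1 + (1.7-1)*0.58)
y = 0.986 / (1 + 0.406)
y = 0.986 / 1.406
y = 0.7013


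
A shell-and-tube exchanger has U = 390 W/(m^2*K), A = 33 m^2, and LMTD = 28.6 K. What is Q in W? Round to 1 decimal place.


Q = U * A * LMTD
Q = 390 * 33 * 28.6
Q = 368082.0 W


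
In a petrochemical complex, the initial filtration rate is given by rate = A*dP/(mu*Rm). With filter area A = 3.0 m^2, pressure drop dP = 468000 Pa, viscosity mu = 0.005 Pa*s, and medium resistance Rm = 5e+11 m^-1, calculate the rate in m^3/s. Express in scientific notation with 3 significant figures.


rate = A * dP / (mu * Rm)
rate = 3.0 * 468000 / (0.005 * 5e+11)
rate = 1404000.0 / 2.500e+09
rate = 5.62e-04 m^3/s


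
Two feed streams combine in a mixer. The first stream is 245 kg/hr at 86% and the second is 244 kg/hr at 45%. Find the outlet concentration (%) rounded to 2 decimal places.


Mass balance on solute: F1*x1 + F2*x2 = F3*x3
F3 = F1 + F2 = 245 + 244 = 489 kg/hr
x3 = (F1*x1 + F2*x2)/F3
x3 = (245*0.86 + 244*0.45) / 489
x3 = 65.54%


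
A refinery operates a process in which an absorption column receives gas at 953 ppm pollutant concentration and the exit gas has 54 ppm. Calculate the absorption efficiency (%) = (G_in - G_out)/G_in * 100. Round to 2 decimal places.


Efficiency = (G_in - G_out) / G_in * 100%
Efficiency = (953 - 54) / 953 * 100
Efficiency = 899 / 953 * 100
Efficiency = 94.33%


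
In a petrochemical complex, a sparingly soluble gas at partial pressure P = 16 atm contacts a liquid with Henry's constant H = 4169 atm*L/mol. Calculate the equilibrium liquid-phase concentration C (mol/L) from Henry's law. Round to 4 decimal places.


C = P / H
C = 16 / 4169
C = 0.0038 mol/L


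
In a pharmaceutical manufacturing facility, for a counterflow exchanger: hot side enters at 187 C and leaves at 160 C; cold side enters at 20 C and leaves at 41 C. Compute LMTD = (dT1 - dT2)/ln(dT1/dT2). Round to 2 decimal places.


dT1 = Th_in - Tc_out = 187 - 41 = 146
dT2 = Th_out - Tc_in = 160 - 20 = 140
LMTD = (dT1 - dT2) / ln(dT1/dT2)
LMTD = (146 - 140) / ln(146/140)
LMTD = 142.98 K


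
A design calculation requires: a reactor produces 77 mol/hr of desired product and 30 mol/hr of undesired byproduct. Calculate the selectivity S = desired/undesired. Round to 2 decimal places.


S = desired product rate / undesired product rate
S = 77 / 30
S = 2.57


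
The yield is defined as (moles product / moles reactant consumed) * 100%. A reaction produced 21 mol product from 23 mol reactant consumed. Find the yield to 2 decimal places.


Yield = (moles product / moles consumed) * 100%
Yield = (21 / 23) * 100
Yield = 0.913 * 100
Yield = 91.30%


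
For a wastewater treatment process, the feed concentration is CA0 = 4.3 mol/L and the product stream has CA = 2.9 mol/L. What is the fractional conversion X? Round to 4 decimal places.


X = (CA0 - CA) / CA0
X = (4.3 - 2.9) / 4.3
X = 1.4 / 4.3
X = 0.3256


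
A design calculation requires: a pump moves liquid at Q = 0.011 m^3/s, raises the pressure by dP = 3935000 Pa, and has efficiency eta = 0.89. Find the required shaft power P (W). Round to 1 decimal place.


P = Q * dP / eta
P = 0.011 * 3935000 / 0.89
P = 43285.0 / 0.89
P = 48634.8 W


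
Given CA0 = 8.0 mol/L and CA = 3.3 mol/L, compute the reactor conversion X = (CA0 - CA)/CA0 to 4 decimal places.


X = (CA0 - CA) / CA0
X = (8.0 - 3.3) / 8.0
X = 4.7 / 8.0
X = 0.5875


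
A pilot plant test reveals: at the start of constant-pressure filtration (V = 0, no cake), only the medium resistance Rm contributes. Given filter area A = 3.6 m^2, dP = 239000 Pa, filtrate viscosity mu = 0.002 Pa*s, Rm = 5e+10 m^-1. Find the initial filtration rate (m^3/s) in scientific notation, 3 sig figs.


rate = A * dP / (mu * Rm)
rate = 3.6 * 239000 / (0.002 * 5e+10)
rate = 860400.0 / 1.000e+08
rate = 8.60e-03 m^3/s


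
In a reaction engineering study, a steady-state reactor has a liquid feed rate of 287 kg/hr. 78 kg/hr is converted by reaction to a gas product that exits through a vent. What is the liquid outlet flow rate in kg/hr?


Steady-state mass balance on the main outlet: F_out = F_in - F_removed
F_out = 287 - 78
F_out = 209 kg/hr


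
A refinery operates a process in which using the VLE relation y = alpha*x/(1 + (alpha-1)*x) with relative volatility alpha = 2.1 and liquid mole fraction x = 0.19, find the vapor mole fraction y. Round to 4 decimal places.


y = alpha*x / (1 + (alpha-1)*x)
y = 2.1*0.19 / (1 + (2.1-1)*0.19)
y = 0.399 / (1 + 0.209)
y = 0.399 / 1.209
y = 0.3300


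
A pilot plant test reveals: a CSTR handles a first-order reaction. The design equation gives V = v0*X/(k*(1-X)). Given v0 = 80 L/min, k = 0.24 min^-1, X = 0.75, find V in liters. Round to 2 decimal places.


V = v0 * X / (k * (1 - X))
V = 80 * 0.75 / (0.24 * (1 - 0.75))
V = 60.0 / (0.24 * 0.25)
V = 60.0 / 0.06
V = 1000.00 L


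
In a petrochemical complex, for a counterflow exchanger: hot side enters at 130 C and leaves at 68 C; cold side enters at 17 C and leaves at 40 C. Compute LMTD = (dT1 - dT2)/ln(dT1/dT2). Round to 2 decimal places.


dT1 = Th_in - Tc_out = 130 - 40 = 90
dT2 = Th_out - Tc_in = 68 - 17 = 51
LMTD = (dT1 - dT2) / ln(dT1/dT2)
LMTD = (90 - 51) / ln(90/51)
LMTD = 68.66 K


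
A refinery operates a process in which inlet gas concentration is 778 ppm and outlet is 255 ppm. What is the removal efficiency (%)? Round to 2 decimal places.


Efficiency = (G_in - G_out) / G_in * 100%
Efficiency = (778 - 255) / 778 * 100
Efficiency = 523 / 778 * 100
Efficiency = 67.22%


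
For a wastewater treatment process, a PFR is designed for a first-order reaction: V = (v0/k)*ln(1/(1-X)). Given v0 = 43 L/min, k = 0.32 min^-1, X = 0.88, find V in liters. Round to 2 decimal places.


V = (v0/k) * ln(1/(1-X))
V = (43/0.32) * ln(1/(1-0.88))
V = 134.375 * ln(8.333333)
V = 134.375 * 2.120263
V = 284.91 L


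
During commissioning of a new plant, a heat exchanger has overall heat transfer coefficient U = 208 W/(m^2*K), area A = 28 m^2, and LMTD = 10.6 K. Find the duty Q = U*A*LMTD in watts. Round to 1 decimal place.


Q = U * A * LMTD
Q = 208 * 28 * 10.6
Q = 61734.4 W


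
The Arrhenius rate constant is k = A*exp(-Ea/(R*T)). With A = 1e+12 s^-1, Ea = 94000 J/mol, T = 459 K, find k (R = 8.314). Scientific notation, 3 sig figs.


k = A * exp(-Ea/(R*T))
k = 1e+12 * exp(-94000 / (8.314 * 459))
k = 1e+12 * exp(-24.63231)
k = 2.01e+01


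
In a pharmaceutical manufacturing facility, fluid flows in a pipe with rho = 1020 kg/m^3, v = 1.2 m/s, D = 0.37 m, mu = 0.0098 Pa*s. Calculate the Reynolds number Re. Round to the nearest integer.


Re = rho * v * D / mu
Re = 1020 * 1.2 * 0.37 / 0.0098
Re = 452.88 / 0.0098
Re = 46212


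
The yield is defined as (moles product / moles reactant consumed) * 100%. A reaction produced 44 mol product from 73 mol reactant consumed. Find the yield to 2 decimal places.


Yield = (moles product / moles consumed) * 100%
Yield = (44 / 73) * 100
Yield = 0.6027 * 100
Yield = 60.27%


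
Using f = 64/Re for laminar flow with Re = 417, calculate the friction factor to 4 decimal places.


f = 64 / Re
f = 64 / 417
f = 0.1535


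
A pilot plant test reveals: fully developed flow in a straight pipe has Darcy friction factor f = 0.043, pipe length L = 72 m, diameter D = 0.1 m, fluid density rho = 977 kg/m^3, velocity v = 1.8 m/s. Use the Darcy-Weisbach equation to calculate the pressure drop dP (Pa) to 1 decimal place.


dP = f * (L/D) * (rho*v^2/2)
dP = 0.043 * (72/0.1) * (977*1.8^2/2)
L/D = 720.0
rho*v^2/2 = 977*3.24/2 = 1582.74
dP = 0.043 * 720.0 * 1582.74
dP = 49001.6 Pa


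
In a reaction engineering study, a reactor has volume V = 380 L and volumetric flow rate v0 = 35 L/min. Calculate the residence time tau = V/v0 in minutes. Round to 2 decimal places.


tau = V / v0
tau = 380 / 35
tau = 10.86 min


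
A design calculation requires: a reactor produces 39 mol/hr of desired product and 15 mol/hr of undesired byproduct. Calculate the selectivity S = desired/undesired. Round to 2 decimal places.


S = desired product rate / undesired product rate
S = 39 / 15
S = 2.60


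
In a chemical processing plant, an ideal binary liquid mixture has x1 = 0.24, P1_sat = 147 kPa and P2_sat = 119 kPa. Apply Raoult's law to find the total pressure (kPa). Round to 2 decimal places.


P = x1*P1_sat + x2*P2_sat
x2 = 1 - x1 = 1 - 0.24 = 0.76
P = 0.24*147 + 0.76*119
P = 35.28 + 90.44
P = 125.72 kPa


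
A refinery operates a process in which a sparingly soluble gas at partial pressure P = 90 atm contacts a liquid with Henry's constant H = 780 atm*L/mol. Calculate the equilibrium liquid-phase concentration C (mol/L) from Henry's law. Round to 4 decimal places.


C = P / H
C = 90 / 780
C = 0.1154 mol/L


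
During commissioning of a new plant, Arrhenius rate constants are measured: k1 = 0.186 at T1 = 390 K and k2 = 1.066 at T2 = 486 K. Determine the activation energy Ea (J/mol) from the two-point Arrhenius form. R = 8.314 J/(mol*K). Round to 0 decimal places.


Ea = R * ln(k2/k1) / (1/T1 - 1/T2)
ln(k2/k1) = ln(1.066/0.186) = 1.7459219
1/T1 - 1/T2 = 1/390 - 1/486 = 0.000506489395
Ea = 8.314 * 1.7459219 / 0.000506489395
Ea = 28659 J/mol


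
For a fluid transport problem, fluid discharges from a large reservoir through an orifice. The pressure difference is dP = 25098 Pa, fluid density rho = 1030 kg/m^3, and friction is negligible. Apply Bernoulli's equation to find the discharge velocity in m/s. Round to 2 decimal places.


v = sqrt(2*dP/rho)
v = sqrt(2*25098/1030)
v = sqrt(48.733981)
v = 6.98 m/s


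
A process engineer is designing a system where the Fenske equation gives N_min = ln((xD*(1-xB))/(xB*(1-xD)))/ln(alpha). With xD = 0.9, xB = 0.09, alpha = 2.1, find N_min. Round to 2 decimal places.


N_min = ln((xD*(1-xB))/(xB*(1-xD))) / ln(alpha)
Numerator inside ln: 0.819 / 0.009 = 91.0
ln(91.0) = 4.51086
ln(alpha) = ln(2.1) = 0.741937
N_min = 4.51086 / 0.741937 = 6.08


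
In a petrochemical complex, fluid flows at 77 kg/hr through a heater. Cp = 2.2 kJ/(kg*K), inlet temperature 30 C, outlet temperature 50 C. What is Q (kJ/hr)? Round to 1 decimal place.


Q = m_dot * Cp * (T2 - T1)
Q = 77 * 2.2 * (50 - 30)
Q = 77 * 2.2 * 20
Q = 3388.0 kJ/hr


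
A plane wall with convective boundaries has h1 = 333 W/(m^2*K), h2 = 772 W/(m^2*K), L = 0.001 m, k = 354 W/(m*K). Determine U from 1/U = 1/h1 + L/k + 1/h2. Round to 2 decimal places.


1/U = 1/h1 + L/k + 1/h2
1/U = 1/333 + 0.001/354 + 1/772
1/U = 0.003003003 + 2.8249e-06 + 0.0012953368
1/U = 0.0043011647
U = 232.50 W/(m^2*K)


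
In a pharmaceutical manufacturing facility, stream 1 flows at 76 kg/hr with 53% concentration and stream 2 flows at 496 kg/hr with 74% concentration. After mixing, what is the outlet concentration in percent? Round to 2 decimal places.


Mass balance on solute: F1*x1 + F2*x2 = F3*x3
F3 = F1 + F2 = 76 + 496 = 572 kg/hr
x3 = (F1*x1 + F2*x2)/F3
x3 = (76*0.53 + 496*0.74) / 572
x3 = 71.21%


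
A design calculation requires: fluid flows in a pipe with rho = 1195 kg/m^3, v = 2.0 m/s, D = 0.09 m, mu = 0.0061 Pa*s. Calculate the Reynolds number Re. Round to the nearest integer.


Re = rho * v * D / mu
Re = 1195 * 2.0 * 0.09 / 0.0061
Re = 215.1 / 0.0061
Re = 35262


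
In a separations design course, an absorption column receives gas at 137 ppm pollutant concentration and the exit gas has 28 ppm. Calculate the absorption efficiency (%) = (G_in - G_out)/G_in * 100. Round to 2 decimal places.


Efficiency = (G_in - G_out) / G_in * 100%
Efficiency = (137 - 28) / 137 * 100
Efficiency = 109 / 137 * 100
Efficiency = 79.56%


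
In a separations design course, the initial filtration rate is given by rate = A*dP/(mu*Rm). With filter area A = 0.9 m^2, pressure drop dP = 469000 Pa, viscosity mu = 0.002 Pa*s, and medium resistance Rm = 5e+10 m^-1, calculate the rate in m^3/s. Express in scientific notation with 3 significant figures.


rate = A * dP / (mu * Rm)
rate = 0.9 * 469000 / (0.002 * 5e+10)
rate = 422100.0 / 1.000e+08
rate = 4.22e-03 m^3/s


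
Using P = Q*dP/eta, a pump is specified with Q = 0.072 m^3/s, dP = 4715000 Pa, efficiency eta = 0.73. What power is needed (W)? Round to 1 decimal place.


P = Q * dP / eta
P = 0.072 * 4715000 / 0.73
P = 339480.0 / 0.73
P = 465041.1 W


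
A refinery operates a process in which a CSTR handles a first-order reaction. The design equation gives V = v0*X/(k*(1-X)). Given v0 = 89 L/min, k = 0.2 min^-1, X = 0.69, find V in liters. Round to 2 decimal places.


V = v0 * X / (k * (1 - X))
V = 89 * 0.69 / (0.2 * (1 - 0.69))
V = 61.41 / (0.2 * 0.31)
V = 61.41 / 0.062
V = 990.48 L


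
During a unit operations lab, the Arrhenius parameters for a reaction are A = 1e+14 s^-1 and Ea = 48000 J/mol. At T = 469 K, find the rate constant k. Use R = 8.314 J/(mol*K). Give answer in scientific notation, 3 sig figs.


k = A * exp(-Ea/(R*T))
k = 1e+14 * exp(-48000 / (8.314 * 469))
k = 1e+14 * exp(-12.310009)
k = 4.51e+08


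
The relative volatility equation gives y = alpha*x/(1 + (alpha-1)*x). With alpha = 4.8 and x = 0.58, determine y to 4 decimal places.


y = alpha*x / (1 + (alpha-1)*x)
y = 4.8*0.58 / (1 + (4.8-1)*0.58)
y = 2.784 / (1 + 2.204)
y = 2.784 / 3.204
y = 0.8689


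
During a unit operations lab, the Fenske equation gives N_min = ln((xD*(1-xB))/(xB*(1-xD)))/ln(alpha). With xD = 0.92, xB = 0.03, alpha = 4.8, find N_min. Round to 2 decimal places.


N_min = ln((xD*(1-xB))/(xB*(1-xD))) / ln(alpha)
Numerator inside ln: 0.8924 / 0.0024 = 371.833333
ln(371.833333) = 5.918446
ln(alpha) = ln(4.8) = 1.568616
N_min = 5.918446 / 1.568616 = 3.77


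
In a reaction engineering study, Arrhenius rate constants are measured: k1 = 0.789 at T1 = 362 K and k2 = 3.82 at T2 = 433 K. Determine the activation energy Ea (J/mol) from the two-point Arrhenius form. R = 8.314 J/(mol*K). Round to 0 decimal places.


Ea = R * ln(k2/k1) / (1/T1 - 1/T2)
ln(k2/k1) = ln(3.82/0.789) = 1.5772394
1/T1 - 1/T2 = 1/362 - 1/433 = 0.000452962117
Ea = 8.314 * 1.5772394 / 0.000452962117
Ea = 28950 J/mol


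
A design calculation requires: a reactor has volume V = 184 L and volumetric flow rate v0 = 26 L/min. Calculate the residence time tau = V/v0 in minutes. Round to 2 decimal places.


tau = V / v0
tau = 184 / 26
tau = 7.08 min


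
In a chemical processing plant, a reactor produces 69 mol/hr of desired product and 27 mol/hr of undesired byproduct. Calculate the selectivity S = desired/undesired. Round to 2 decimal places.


S = desired product rate / undesired product rate
S = 69 / 27
S = 2.56


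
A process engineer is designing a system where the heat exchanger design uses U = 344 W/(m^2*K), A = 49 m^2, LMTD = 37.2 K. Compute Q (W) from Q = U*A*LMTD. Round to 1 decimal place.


Q = U * A * LMTD
Q = 344 * 49 * 37.2
Q = 627043.2 W


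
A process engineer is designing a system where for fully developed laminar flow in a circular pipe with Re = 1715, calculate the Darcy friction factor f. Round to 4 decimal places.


f = 64 / Re
f = 64 / 1715
f = 0.0373


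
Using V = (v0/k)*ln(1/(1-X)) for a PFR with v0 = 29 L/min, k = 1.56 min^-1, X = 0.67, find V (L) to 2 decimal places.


V = (v0/k) * ln(1/(1-X))
V = (29/1.56) * ln(1/(1-0.67))
V = 18.589744 * ln(3.030303)
V = 18.589744 * 1.108663
V = 20.61 L


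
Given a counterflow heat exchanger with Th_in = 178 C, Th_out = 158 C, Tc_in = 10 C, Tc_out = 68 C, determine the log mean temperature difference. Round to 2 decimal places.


dT1 = Th_in - Tc_out = 178 - 68 = 110
dT2 = Th_out - Tc_in = 158 - 10 = 148
LMTD = (dT1 - dT2) / ln(dT1/dT2)
LMTD = (110 - 148) / ln(110/148)
LMTD = 128.06 K


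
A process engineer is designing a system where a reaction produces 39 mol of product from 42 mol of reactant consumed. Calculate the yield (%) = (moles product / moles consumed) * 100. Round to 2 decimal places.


Yield = (moles product / moles consumed) * 100%
Yield = (39 / 42) * 100
Yield = 0.9286 * 100
Yield = 92.86%


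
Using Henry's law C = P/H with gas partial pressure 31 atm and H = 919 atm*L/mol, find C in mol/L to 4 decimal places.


C = P / H
C = 31 / 919
C = 0.0337 mol/L


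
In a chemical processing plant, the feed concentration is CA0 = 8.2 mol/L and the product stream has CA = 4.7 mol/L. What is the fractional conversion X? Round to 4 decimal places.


X = (CA0 - CA) / CA0
X = (8.2 - 4.7) / 8.2
X = 3.5 / 8.2
X = 0.4268


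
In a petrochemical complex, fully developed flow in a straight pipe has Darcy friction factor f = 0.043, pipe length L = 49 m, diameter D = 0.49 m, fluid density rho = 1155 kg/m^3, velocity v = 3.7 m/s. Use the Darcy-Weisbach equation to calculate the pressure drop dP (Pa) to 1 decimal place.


dP = f * (L/D) * (rho*v^2/2)
dP = 0.043 * (49/0.49) * (1155*3.7^2/2)
L/D = 100.0
rho*v^2/2 = 1155*13.69/2 = 7905.975
dP = 0.043 * 100.0 * 7905.975
dP = 33995.7 Pa


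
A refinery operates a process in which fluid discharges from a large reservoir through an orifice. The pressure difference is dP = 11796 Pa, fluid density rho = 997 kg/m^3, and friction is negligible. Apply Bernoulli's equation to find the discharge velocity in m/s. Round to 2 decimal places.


v = sqrt(2*dP/rho)
v = sqrt(2*11796/997)
v = sqrt(23.662989)
v = 4.86 m/s


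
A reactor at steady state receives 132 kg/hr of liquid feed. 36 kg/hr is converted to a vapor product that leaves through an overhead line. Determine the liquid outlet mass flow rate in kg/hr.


Steady-state mass balance on the main outlet: F_out = F_in - F_removed
F_out = 132 - 36
F_out = 96 kg/hr


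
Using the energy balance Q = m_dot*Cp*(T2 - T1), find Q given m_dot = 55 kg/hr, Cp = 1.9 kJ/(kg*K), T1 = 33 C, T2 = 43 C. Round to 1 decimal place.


Q = m_dot * Cp * (T2 - T1)
Q = 55 * 1.9 * (43 - 33)
Q = 55 * 1.9 * 10
Q = 1045.0 kJ/hr


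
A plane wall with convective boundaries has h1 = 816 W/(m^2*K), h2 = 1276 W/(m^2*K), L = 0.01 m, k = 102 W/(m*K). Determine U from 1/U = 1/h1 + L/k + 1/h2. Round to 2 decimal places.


1/U = 1/h1 + L/k + 1/h2
1/U = 1/816 + 0.01/102 + 1/1276
1/U = 0.0012254902 + 9.80392e-05 + 0.0007836991
1/U = 0.0021072285
U = 474.56 W/(m^2*K)


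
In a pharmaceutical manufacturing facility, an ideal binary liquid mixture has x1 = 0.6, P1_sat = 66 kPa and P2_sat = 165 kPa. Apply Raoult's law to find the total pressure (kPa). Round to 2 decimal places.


P = x1*P1_sat + x2*P2_sat
x2 = 1 - x1 = 1 - 0.6 = 0.4
P = 0.6*66 + 0.4*165
P = 39.6 + 66.0
P = 105.60 kPa


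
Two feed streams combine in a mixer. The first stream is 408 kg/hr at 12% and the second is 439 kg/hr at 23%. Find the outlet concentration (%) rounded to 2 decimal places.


Mass balance on solute: F1*x1 + F2*x2 = F3*x3
F3 = F1 + F2 = 408 + 439 = 847 kg/hr
x3 = (F1*x1 + F2*x2)/F3
x3 = (408*0.12 + 439*0.23) / 847
x3 = 17.70%


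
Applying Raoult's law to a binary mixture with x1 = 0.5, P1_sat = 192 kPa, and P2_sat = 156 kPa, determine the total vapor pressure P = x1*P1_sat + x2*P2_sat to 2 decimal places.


P = x1*P1_sat + x2*P2_sat
x2 = 1 - x1 = 1 - 0.5 = 0.5
P = 0.5*192 + 0.5*156
P = 96.0 + 78.0
P = 174.00 kPa


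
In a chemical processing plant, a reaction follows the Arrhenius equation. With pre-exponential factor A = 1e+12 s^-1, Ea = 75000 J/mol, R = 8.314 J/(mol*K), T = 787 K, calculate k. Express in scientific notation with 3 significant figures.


k = A * exp(-Ea/(R*T))
k = 1e+12 * exp(-75000 / (8.314 * 787))
k = 1e+12 * exp(-11.462425)
k = 1.05e+07


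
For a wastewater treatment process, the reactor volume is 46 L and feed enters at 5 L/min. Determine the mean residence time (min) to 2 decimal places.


tau = V / v0
tau = 46 / 5
tau = 9.20 min


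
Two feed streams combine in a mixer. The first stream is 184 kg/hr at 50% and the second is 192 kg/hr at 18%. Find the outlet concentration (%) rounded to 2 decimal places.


Mass balance on solute: F1*x1 + F2*x2 = F3*x3
F3 = F1 + F2 = 184 + 192 = 376 kg/hr
x3 = (F1*x1 + F2*x2)/F3
x3 = (184*0.5 + 192*0.18) / 376
x3 = 33.66%


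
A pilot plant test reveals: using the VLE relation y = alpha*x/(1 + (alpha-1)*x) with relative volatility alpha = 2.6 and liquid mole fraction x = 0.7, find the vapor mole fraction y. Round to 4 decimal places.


y = alpha*x / (1 + (alpha-1)*x)
y = 2.6*0.7 / (1 + (2.6-1)*0.7)
y = 1.82 / (1 + 1.12)
y = 1.82 / 2.12
y = 0.8585


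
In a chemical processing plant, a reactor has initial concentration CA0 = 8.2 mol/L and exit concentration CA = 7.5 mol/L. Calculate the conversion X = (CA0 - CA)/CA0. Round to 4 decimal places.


X = (CA0 - CA) / CA0
X = (8.2 - 7.5) / 8.2
X = 0.7 / 8.2
X = 0.0854


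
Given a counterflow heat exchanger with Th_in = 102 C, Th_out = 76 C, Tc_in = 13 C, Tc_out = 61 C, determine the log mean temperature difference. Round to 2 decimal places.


dT1 = Th_in - Tc_out = 102 - 61 = 41
dT2 = Th_out - Tc_in = 76 - 13 = 63
LMTD = (dT1 - dT2) / ln(dT1/dT2)
LMTD = (41 - 63) / ln(41/63)
LMTD = 51.21 K


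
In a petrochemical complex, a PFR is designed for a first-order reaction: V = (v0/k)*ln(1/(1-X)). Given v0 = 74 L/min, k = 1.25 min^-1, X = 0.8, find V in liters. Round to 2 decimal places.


V = (v0/k) * ln(1/(1-X))
V = (74/1.25) * ln(1/(1-0.8))
V = 59.2 * ln(5.0)
V = 59.2 * 1.609438
V = 95.28 L


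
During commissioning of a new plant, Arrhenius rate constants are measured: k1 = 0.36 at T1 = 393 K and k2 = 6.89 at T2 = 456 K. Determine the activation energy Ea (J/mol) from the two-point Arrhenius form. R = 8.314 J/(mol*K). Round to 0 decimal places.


Ea = R * ln(k2/k1) / (1/T1 - 1/T2)
ln(k2/k1) = ln(6.89/0.36) = 2.9517223
1/T1 - 1/T2 = 1/393 - 1/456 = 0.000351546806
Ea = 8.314 * 2.9517223 / 0.000351546806
Ea = 69808 J/mol


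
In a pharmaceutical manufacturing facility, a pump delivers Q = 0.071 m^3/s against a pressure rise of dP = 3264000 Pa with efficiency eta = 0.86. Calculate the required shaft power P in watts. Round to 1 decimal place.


P = Q * dP / eta
P = 0.071 * 3264000 / 0.86
P = 231744.0 / 0.86
P = 269469.8 W


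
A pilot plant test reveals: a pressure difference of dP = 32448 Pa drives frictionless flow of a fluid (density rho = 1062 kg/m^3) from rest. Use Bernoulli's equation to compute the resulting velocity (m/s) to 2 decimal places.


v = sqrt(2*dP/rho)
v = sqrt(2*32448/1062)
v = sqrt(61.107345)
v = 7.82 m/s


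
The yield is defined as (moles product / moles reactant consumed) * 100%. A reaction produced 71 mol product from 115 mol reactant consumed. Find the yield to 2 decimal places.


Yield = (moles product / moles consumed) * 100%
Yield = (71 / 115) * 100
Yield = 0.6174 * 100
Yield = 61.74%


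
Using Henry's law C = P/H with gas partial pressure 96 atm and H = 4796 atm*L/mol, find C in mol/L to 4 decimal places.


C = P / H
C = 96 / 4796
C = 0.0200 mol/L


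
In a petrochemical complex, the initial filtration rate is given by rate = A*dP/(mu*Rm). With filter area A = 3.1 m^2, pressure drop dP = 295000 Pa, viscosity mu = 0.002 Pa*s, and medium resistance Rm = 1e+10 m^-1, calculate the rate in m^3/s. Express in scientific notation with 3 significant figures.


rate = A * dP / (mu * Rm)
rate = 3.1 * 295000 / (0.002 * 1e+10)
rate = 914500.0 / 2.000e+07
rate = 4.57e-02 m^3/s


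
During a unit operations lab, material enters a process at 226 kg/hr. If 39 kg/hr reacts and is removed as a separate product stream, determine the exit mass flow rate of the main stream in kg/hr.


Steady-state mass balance on the main outlet: F_out = F_in - F_removed
F_out = 226 - 39
F_out = 187 kg/hr


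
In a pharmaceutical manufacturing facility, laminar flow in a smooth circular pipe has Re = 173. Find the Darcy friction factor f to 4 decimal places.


f = 64 / Re
f = 64 / 173
f = 0.3699


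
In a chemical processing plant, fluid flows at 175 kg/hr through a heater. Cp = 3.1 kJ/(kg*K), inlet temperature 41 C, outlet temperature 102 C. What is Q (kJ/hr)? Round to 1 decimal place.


Q = m_dot * Cp * (T2 - T1)
Q = 175 * 3.1 * (102 - 41)
Q = 175 * 3.1 * 61
Q = 33092.5 kJ/hr


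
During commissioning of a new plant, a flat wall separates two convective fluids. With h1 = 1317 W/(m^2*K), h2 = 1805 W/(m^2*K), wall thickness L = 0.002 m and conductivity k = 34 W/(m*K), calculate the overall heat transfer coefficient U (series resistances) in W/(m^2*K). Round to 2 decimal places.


1/U = 1/h1 + L/k + 1/h2
1/U = 1/1317 + 0.002/34 + 1/1805
1/U = 0.0007593014 + 5.88235e-05 + 0.0005540166
1/U = 0.0013721415
U = 728.79 W/(m^2*K)


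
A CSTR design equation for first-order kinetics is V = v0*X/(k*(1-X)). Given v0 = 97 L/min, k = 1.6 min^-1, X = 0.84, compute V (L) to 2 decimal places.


V = v0 * X / (k * (1 - X))
V = 97 * 0.84 / (1.6 * (1 - 0.84))
V = 81.48 / (1.6 * 0.16)
V = 81.48 / 0.256
V = 318.28 L


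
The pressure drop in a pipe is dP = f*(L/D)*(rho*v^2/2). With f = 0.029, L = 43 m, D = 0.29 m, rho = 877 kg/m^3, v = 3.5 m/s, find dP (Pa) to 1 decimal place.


dP = f * (L/D) * (rho*v^2/2)
dP = 0.029 * (43/0.29) * (877*3.5^2/2)
L/D = 148.27586207
rho*v^2/2 = 877*12.25/2 = 5371.625
dP = 0.029 * 148.27586207 * 5371.625
dP = 23098.0 Pa


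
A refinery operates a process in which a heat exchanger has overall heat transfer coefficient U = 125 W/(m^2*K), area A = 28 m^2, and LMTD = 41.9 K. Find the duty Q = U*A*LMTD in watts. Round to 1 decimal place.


Q = U * A * LMTD
Q = 125 * 28 * 41.9
Q = 146650.0 W


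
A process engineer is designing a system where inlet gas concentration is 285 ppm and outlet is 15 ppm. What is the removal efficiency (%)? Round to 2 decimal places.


Efficiency = (G_in - G_out) / G_in * 100%
Efficiency = (285 - 15) / 285 * 100
Efficiency = 270 / 285 * 100
Efficiency = 94.74%


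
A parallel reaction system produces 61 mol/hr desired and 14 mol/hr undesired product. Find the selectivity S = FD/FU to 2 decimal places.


S = desired product rate / undesired product rate
S = 61 / 14
S = 4.36


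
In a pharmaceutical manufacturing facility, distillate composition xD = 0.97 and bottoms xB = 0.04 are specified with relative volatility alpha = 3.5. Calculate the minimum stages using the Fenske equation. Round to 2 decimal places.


N_min = ln((xD*(1-xB))/(xB*(1-xD))) / ln(alpha)
Numerator inside ln: 0.9312 / 0.0012 = 776.0
ln(776.0) = 6.654153
ln(alpha) = ln(3.5) = 1.252763
N_min = 6.654153 / 1.252763 = 5.31


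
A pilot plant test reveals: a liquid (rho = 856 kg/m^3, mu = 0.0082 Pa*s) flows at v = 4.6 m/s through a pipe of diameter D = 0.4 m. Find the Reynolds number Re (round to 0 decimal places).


Re = rho * v * D / mu
Re = 856 * 4.6 * 0.4 / 0.0082
Re = 1575.04 / 0.0082
Re = 192078


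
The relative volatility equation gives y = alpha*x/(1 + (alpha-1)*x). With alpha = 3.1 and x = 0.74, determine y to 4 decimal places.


y = alpha*x / (1 + (alpha-1)*x)
y = 3.1*0.74 / (1 + (3.1-1)*0.74)
y = 2.294 / (1 + 1.554)
y = 2.294 / 2.554
y = 0.8982


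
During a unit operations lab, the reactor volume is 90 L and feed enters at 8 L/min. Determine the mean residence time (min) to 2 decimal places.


tau = V / v0
tau = 90 / 8
tau = 11.25 min


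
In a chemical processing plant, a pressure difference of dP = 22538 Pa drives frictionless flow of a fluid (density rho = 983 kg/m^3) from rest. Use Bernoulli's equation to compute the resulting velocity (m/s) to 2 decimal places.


v = sqrt(2*dP/rho)
v = sqrt(2*22538/983)
v = sqrt(45.855544)
v = 6.77 m/s


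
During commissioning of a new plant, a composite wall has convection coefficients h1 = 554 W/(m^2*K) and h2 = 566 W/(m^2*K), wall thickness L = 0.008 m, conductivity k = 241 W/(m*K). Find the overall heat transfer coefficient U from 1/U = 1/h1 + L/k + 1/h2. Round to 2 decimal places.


1/U = 1/h1 + L/k + 1/h2
1/U = 1/554 + 0.008/241 + 1/566
1/U = 0.0018050542 + 3.3195e-05 + 0.0017667845
1/U = 0.0036050337
U = 277.39 W/(m^2*K)


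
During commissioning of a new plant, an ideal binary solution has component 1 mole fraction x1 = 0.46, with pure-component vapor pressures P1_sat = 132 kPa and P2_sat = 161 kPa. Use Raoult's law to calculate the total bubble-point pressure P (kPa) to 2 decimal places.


P = x1*P1_sat + x2*P2_sat
x2 = 1 - x1 = 1 - 0.46 = 0.54
P = 0.46*132 + 0.54*161
P = 60.72 + 86.94
P = 147.66 kPa


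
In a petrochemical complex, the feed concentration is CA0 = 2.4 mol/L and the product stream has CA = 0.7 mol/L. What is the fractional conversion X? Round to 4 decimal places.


X = (CA0 - CA) / CA0
X = (2.4 - 0.7) / 2.4
X = 1.7 / 2.4
X = 0.7083


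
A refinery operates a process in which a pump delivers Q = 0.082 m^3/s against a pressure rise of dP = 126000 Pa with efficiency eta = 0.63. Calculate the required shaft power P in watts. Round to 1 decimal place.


P = Q * dP / eta
P = 0.082 * 126000 / 0.63
P = 10332.0 / 0.63
P = 16400.0 W


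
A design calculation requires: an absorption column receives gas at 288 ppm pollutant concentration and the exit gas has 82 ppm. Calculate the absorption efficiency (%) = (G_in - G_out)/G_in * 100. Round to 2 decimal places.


Efficiency = (G_in - G_out) / G_in * 100%
Efficiency = (288 - 82) / 288 * 100
Efficiency = 206 / 288 * 100
Efficiency = 71.53%


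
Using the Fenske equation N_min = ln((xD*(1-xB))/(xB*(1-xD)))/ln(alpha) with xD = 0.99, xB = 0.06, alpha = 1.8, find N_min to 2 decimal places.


N_min = ln((xD*(1-xB))/(xB*(1-xD))) / ln(alpha)
Numerator inside ln: 0.9306 / 0.0006 = 1551.0
ln(1551.0) = 7.346655
ln(alpha) = ln(1.8) = 0.587787
N_min = 7.346655 / 0.587787 = 12.50


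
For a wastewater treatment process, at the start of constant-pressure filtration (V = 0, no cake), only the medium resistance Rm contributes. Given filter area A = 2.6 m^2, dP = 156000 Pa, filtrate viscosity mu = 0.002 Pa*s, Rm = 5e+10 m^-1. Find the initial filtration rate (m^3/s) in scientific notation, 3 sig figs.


rate = A * dP / (mu * Rm)
rate = 2.6 * 156000 / (0.002 * 5e+10)
rate = 405600.0 / 1.000e+08
rate = 4.06e-03 m^3/s


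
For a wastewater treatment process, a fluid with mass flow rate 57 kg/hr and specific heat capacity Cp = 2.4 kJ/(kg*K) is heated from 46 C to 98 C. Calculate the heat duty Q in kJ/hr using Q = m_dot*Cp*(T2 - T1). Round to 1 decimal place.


Q = m_dot * Cp * (T2 - T1)
Q = 57 * 2.4 * (98 - 46)
Q = 57 * 2.4 * 52
Q = 7113.6 kJ/hr


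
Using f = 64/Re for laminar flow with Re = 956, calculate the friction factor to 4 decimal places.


f = 64 / Re
f = 64 / 956
f = 0.0669


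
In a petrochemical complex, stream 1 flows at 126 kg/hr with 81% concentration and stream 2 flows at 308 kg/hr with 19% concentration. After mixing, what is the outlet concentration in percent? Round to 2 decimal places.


Mass balance on solute: F1*x1 + F2*x2 = F3*x3
F3 = F1 + F2 = 126 + 308 = 434 kg/hr
x3 = (F1*x1 + F2*x2)/F3
x3 = (126*0.81 + 308*0.19) / 434
x3 = 37.00%


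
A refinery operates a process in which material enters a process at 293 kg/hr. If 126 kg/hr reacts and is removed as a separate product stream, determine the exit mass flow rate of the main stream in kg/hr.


Steady-state mass balance on the main outlet: F_out = F_in - F_removed
F_out = 293 - 126
F_out = 167 kg/hr


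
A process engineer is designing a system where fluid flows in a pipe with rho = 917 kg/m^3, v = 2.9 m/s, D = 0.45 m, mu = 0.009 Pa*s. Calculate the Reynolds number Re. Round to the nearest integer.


Re = rho * v * D / mu
Re = 917 * 2.9 * 0.45 / 0.009
Re = 1196.685 / 0.009
Re = 132965


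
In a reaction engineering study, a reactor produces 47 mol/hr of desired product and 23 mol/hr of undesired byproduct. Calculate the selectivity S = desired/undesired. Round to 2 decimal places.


S = desired product rate / undesired product rate
S = 47 / 23
S = 2.04


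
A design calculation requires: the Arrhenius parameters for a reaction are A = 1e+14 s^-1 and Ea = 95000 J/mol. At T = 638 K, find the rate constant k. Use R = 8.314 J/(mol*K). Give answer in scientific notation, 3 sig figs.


k = A * exp(-Ea/(R*T))
k = 1e+14 * exp(-95000 / (8.314 * 638))
k = 1e+14 * exp(-17.90989)
k = 1.67e+06


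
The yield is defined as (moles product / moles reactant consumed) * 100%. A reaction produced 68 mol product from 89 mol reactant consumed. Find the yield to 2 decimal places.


Yield = (moles product / moles consumed) * 100%
Yield = (68 / 89) * 100
Yield = 0.764 * 100
Yield = 76.40%


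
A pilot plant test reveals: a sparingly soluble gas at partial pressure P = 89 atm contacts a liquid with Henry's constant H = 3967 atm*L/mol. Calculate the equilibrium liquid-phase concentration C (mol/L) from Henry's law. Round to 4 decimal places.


C = P / H
C = 89 / 3967
C = 0.0224 mol/L


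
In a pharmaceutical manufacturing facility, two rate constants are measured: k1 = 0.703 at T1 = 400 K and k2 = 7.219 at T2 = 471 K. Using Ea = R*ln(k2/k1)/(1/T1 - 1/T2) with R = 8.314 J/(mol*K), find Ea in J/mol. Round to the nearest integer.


Ea = R * ln(k2/k1) / (1/T1 - 1/T2)
ln(k2/k1) = ln(7.219/0.703) = 2.3291148
1/T1 - 1/T2 = 1/400 - 1/471 = 0.000376857749
Ea = 8.314 * 2.3291148 / 0.000376857749
Ea = 51383 J/mol


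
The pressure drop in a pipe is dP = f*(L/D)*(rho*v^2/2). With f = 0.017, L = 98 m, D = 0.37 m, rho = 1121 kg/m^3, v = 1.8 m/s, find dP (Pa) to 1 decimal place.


dP = f * (L/D) * (rho*v^2/2)
dP = 0.017 * (98/0.37) * (1121*1.8^2/2)
L/D = 264.86486486
rho*v^2/2 = 1121*3.24/2 = 1816.02
dP = 0.017 * 264.86486486 * 1816.02
dP = 8177.0 Pa


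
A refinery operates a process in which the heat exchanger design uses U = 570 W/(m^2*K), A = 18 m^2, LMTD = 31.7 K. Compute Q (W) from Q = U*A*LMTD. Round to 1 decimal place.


Q = U * A * LMTD
Q = 570 * 18 * 31.7
Q = 325242.0 W


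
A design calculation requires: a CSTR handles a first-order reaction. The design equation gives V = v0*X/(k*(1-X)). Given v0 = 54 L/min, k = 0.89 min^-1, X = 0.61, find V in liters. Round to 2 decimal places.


V = v0 * X / (k * (1 - X))
V = 54 * 0.61 / (0.89 * (1 - 0.61))
V = 32.94 / (0.89 * 0.39)
V = 32.94 / 0.3471
V = 94.90 L


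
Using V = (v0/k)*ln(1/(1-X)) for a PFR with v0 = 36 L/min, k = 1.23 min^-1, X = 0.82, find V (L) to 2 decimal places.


V = (v0/k) * ln(1/(1-X))
V = (36/1.23) * ln(1/(1-0.82))
V = 29.268293 * ln(5.555556)
V = 29.268293 * 1.714799
V = 50.19 L


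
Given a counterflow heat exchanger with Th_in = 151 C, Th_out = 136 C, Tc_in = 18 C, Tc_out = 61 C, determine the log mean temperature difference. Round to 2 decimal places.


dT1 = Th_in - Tc_out = 151 - 61 = 90
dT2 = Th_out - Tc_in = 136 - 18 = 118
LMTD = (dT1 - dT2) / ln(dT1/dT2)
LMTD = (90 - 118) / ln(90/118)
LMTD = 103.37 K


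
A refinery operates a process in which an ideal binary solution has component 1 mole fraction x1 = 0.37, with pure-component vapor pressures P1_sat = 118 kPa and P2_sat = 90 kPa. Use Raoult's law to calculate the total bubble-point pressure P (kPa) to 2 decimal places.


P = x1*P1_sat + x2*P2_sat
x2 = 1 - x1 = 1 - 0.37 = 0.63
P = 0.37*118 + 0.63*90
P = 43.66 + 56.7
P = 100.36 kPa


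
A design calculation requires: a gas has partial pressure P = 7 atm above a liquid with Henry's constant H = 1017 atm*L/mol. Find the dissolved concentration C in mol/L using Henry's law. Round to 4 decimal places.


C = P / H
C = 7 / 1017
C = 0.0069 mol/L


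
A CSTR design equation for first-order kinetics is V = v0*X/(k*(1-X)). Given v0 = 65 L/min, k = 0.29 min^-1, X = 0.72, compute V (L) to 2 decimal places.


V = v0 * X / (k * (1 - X))
V = 65 * 0.72 / (0.29 * (1 - 0.72))
V = 46.8 / (0.29 * 0.28)
V = 46.8 / 0.0812
V = 576.35 L


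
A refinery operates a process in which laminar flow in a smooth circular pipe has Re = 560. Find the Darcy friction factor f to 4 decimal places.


f = 64 / Re
f = 64 / 560
f = 0.1143


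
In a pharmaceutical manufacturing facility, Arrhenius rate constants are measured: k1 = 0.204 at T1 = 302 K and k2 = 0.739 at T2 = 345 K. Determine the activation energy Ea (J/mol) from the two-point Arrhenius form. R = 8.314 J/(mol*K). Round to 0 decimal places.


Ea = R * ln(k2/k1) / (1/T1 - 1/T2)
ln(k2/k1) = ln(0.739/0.204) = 1.2871779
1/T1 - 1/T2 = 1/302 - 1/345 = 0.000412707554
Ea = 8.314 * 1.2871779 / 0.000412707554
Ea = 25930 J/mol


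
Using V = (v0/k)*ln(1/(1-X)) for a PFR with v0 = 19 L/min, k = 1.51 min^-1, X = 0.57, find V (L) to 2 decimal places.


V = (v0/k) * ln(1/(1-X))
V = (19/1.51) * ln(1/(1-0.57))
V = 12.582781 * ln(2.325581)
V = 12.582781 * 0.84397
V = 10.62 L


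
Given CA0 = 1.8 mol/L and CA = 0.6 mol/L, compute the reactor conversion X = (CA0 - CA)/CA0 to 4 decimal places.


X = (CA0 - CA) / CA0
X = (1.8 - 0.6) / 1.8
X = 1.2 / 1.8
X = 0.6667


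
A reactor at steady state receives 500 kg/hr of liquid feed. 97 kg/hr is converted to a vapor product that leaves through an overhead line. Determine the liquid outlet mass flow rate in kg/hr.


Steady-state mass balance on the main outlet: F_out = F_in - F_removed
F_out = 500 - 97
F_out = 403 kg/hr
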